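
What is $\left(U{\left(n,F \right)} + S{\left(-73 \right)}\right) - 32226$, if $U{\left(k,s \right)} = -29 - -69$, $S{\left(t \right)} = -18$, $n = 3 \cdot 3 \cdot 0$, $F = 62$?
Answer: $-32204$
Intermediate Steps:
$n = 0$ ($n = 9 \cdot 0 = 0$)
$U{\left(k,s \right)} = 40$ ($U{\left(k,s \right)} = -29 + 69 = 40$)
$\left(U{\left(n,F \right)} + S{\left(-73 \right)}\right) - 32226 = \left(40 - 18\right) - 32226 = 22 - 32226 = -32204$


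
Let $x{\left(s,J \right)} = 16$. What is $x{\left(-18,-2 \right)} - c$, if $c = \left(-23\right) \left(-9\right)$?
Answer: $-191$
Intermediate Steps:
$c = 207$
$x{\left(-18,-2 \right)} - c = 16 - 207 = -191$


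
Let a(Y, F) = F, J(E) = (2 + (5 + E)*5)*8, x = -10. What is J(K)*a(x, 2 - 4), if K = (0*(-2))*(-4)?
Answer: -432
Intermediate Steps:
K = 0 (K = 0*(-4) = 0)
J(E) = 216 + 40*E (J(E) = (2 + (25 + 5*E))*8 = (27 + 5*E)*8 = 216 + 40*E)
J(K)*a(x, 2 - 4) = (216 + 40*0)*(2 - 4) = (216 + 0)*(-2) = 216*(-2) = -432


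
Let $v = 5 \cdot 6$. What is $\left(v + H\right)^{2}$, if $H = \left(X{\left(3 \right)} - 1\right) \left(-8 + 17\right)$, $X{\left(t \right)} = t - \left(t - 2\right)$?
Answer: $1521$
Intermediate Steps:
$X{\left(t \right)} = 2$ ($X{\left(t \right)} = t - \left(-2 + t\right) = 2$)
$v = 30$
$H = 9$ ($H = \left(2 - 1\right) \left(-8 + 17\right) = 1 \cdot 9 = 9$)
$\left(v + H\right)^{2} = \left(30 + 9\right)^{2} = 39^{2} = 1521$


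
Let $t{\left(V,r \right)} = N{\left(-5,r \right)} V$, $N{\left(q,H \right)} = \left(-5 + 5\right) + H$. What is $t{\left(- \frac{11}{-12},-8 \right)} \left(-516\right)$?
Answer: $3784$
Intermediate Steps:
$N{\left(q,H \right)} = H$ ($N{\left(q,H \right)} = 0 + H = H$)
$t{\left(V,r \right)} = V r$ ($t{\left(V,r \right)} = r V = V r$)
$t{\left(- \frac{11}{-12},-8 \right)} \left(-516\right) = - \frac{11}{-12} \left(-8\right) \left(-516\right) = \left(-11\right) \left(- \frac{1}{12}\right) \left(-8\right) \left(-516\right) = \frac{11}{12} \left(-8\right) \left(-516\right) = \left(- \frac{22}{3}\right) \left(-516\right) = 3784$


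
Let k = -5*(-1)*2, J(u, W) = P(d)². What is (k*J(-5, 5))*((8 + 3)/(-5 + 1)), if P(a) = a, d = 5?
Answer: -1375/2 ≈ -687.50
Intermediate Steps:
J(u, W) = 25 (J(u, W) = 5² = 25)
k = 10 (k = 5*2 = 10)
(k*J(-5, 5))*((8 + 3)/(-5 + 1)) = (10*25)*((8 + 3)/(-5 + 1)) = 250*(11/(-4)) = 250*(11*(-¼)) = 250*(-11/4) = -1375/2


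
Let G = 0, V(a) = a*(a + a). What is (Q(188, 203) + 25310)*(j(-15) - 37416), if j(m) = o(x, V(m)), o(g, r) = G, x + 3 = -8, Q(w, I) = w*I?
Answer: -2374943184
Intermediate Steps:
Q(w, I) = I*w
V(a) = 2*a**2 (V(a) = a*(2*a) = 2*a**2)
x = -11 (x = -3 - 8 = -11)
o(g, r) = 0
j(m) = 0
(Q(188, 203) + 25310)*(j(-15) - 37416) = (203*188 + 25310)*(0 - 37416) = (38164 + 25310)*(-37416) = 63474*(-37416) = -2374943184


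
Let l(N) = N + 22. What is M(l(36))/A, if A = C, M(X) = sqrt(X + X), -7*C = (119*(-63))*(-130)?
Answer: -sqrt(29)/69615 ≈ -7.7356e-5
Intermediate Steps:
C = -139230 (C = -119*(-63)*(-130)/7 = -(-1071)*(-130) = -1/7*974610 = -139230)
l(N) = 22 + N
M(X) = sqrt(2)*sqrt(X) (M(X) = sqrt(2*X) = sqrt(2)*sqrt(X))
A = -139230
M(l(36))/A = (sqrt(2)*sqrt(22 + 36))/(-139230) = (sqrt(2)*sqrt(58))*(-1/139230) = (2*sqrt(29))*(-1/139230) = -sqrt(29)/69615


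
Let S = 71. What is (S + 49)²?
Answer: 14400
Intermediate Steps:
(S + 49)² = (71 + 49)² = 120² = 14400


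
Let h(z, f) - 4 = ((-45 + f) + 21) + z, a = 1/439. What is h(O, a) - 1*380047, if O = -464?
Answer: -167053108/439 ≈ -3.8053e+5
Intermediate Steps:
a = 1/439 ≈ 0.0022779
h(z, f) = -20 + f + z (h(z, f) = 4 + (((-45 + f) + 21) + z) = 4 + ((-24 + f) + z) = 4 + (-24 + f + z) = -20 + f + z)
h(O, a) - 1*380047 = (-20 + 1/439 - 464) - 1*380047 = -212475/439 - 380047 = -167053108/439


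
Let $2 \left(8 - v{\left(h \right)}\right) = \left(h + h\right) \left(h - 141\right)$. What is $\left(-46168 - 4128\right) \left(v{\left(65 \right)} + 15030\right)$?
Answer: $-1004813488$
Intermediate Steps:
$v{\left(h \right)} = 8 - h \left(-141 + h\right)$ ($v{\left(h \right)} = 8 - \frac{\left(h + h\right) \left(h - 141\right)}{2} = 8 - \frac{2 h \left(-141 + h\right)}{2} = 8 - h \left(-141 + h\right)$)
$\left(-46168 - 4128\right) \left(v{\left(65 \right)} + 15030\right) = \left(-46168 - 4128\right) \left(\left(8 - 65^{2} + 141 \cdot 65\right) + 15030\right) = - 50296 \left(\left(8 - 4225 + 9165\right) + 15030\right) = - 50296 \left(4948 + 15030\right) = \left(-50296\right) 19978 = -1004813488$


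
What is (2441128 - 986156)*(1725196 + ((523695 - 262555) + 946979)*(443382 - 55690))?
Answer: 681479489337216768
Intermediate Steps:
(2441128 - 986156)*(1725196 + ((523695 - 262555) + 946979)*(443382 - 55690)) = 1454972*(1725196 + (261140 + 946979)*387692) = 1454972*(1725196 + 1208119*387692) = 1454972*(1725196 + 468378071348) = 1454972*468379796544 = 681479489337216768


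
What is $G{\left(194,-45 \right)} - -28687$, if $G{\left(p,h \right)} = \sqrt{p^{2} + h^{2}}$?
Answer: $28687 + \sqrt{39661} \approx 28886.0$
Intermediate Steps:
$G{\left(p,h \right)} = \sqrt{h^{2} + p^{2}}$
$G{\left(194,-45 \right)} - -28687 = \sqrt{\left(-45\right)^{2} + 194^{2}} - -28687 = \sqrt{2025 + 37636} + 28687 = \sqrt{39661} + 28687 = 28687 + \sqrt{39661}$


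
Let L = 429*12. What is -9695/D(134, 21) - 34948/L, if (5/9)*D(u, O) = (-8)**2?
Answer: -2497031/27456 ≈ -90.947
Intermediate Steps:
D(u, O) = 576/5 (D(u, O) = (9/5)*(-8)**2 = (9/5)*64 = 576/5)
L = 5148
-9695/D(134, 21) - 34948/L = -9695/576/5 - 34948/5148 = -9695*5/576 - 34948*1/5148 = -48475/576 - 8737/1287 = -2497031/27456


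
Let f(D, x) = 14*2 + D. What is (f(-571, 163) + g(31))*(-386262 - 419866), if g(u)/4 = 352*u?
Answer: -34748147440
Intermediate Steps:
g(u) = 1408*u (g(u) = 4*(352*u) = 1408*u)
f(D, x) = 28 + D
(f(-571, 163) + g(31))*(-386262 - 419866) = ((28 - 571) + 1408*31)*(-386262 - 419866) = (-543 + 43648)*(-806128) = 43105*(-806128) = -34748147440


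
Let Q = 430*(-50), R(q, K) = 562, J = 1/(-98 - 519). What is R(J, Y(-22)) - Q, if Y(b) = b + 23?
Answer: 22062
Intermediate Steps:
Y(b) = 23 + b
J = -1/617 (J = 1/(-617) = -1/617 ≈ -0.0016207)
Q = -21500
R(J, Y(-22)) - Q = 562 - 1*(-21500) = 562 + 21500 = 22062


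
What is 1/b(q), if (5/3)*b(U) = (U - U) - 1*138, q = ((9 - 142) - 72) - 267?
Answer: -5/414 ≈ -0.012077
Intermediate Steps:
q = -472 (q = (-133 - 72) - 267 = -205 - 267 = -472)
b(U) = -414/5 (b(U) = 3*((U - U) - 1*138)/5 = 3*(0 - 138)/5 = (⅗)*(-138) = -414/5)
1/b(q) = 1/(-414/5) = -5/414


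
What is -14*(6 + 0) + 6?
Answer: -78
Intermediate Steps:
-14*(6 + 0) + 6 = -14*6 + 6 = -84 + 6 = -78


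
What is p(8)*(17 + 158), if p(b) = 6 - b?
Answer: -350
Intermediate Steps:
p(8)*(17 + 158) = (6 - 1*8)*(17 + 158) = (6 - 8)*175 = -2*175 = -350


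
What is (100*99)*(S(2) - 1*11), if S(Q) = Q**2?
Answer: -69300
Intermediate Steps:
(100*99)*(S(2) - 1*11) = (100*99)*(2**2 - 1*11) = 9900*(4 - 11) = 9900*(-7) = -69300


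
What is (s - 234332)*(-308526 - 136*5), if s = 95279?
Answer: 42996021918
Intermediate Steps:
(s - 234332)*(-308526 - 136*5) = (95279 - 234332)*(-308526 - 136*5) = -139053*(-308526 - 680) = -139053*(-309206) = 42996021918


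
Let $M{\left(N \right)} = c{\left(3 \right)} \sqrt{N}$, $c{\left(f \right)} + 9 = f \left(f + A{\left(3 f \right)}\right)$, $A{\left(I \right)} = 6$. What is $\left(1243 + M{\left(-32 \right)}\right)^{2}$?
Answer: $1534681 + 178992 i \sqrt{2} \approx 1.5347 \cdot 10^{6} + 2.5313 \cdot 10^{5} i$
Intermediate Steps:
$c{\left(f \right)} = -9 + f \left(6 + f\right)$ ($c{\left(f \right)} = -9 + f \left(f + 6\right) = -9 + f \left(6 + f\right)$)
$M{\left(N \right)} = 18 \sqrt{N}$ ($M{\left(N \right)} = \left(-9 + 3^{2} + 6 \cdot 3\right) \sqrt{N} = \left(-9 + 9 + 18\right) \sqrt{N} = 18 \sqrt{N}$)
$\left(1243 + M{\left(-32 \right)}\right)^{2} = \left(1243 + 18 \sqrt{-32}\right)^{2} = \left(1243 + 18 \cdot 4 i \sqrt{2}\right)^{2} = \left(1243 + 72 i \sqrt{2}\right)^{2}$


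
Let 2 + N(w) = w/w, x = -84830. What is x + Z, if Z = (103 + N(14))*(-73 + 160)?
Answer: -75956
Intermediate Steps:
N(w) = -1 (N(w) = -2 + w/w = -2 + 1 = -1)
Z = 8874 (Z = (103 - 1)*(-73 + 160) = 102*87 = 8874)
x + Z = -84830 + 8874 = -75956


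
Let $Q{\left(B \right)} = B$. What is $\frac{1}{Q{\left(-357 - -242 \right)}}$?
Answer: $- \frac{1}{115} \approx -0.0086956$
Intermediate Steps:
$\frac{1}{Q{\left(-357 - -242 \right)}} = \frac{1}{-357 - -242} = \frac{1}{-357 + 242} = \frac{1}{-115} = - \frac{1}{115}$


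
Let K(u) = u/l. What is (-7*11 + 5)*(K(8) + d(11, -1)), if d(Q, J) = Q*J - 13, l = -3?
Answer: 1920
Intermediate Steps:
K(u) = -u/3 (K(u) = u/(-3) = u*(-1/3) = -u/3)
d(Q, J) = -13 + J*Q (d(Q, J) = J*Q - 13 = -13 + J*Q)
(-7*11 + 5)*(K(8) + d(11, -1)) = (-7*11 + 5)*(-1/3*8 + (-13 - 1*11)) = (-77 + 5)*(-8/3 + (-13 - 11)) = -72*(-8/3 - 24) = -72*(-80/3) = 1920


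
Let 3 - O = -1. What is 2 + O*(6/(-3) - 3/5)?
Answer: -42/5 ≈ -8.4000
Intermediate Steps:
O = 4 (O = 3 - 1*(-1) = 3 + 1 = 4)
2 + O*(6/(-3) - 3/5) = 2 + 4*(6/(-3) - 3/5) = 2 + 4*(6*(-⅓) - 3*⅕) = 2 + 4*(-2 - ⅗) = 2 + 4*(-13/5) = 2 - 52/5 = -42/5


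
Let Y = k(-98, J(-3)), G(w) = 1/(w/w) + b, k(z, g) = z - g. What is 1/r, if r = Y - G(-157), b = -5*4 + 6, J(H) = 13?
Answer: -1/98 ≈ -0.010204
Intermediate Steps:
b = -14 (b = -20 + 6 = -14)
G(w) = -13 (G(w) = 1/(w/w) - 14 = 1/1 - 14 = 1 - 14 = -13)
Y = -111 (Y = -98 - 1*13 = -98 - 13 = -111)
r = -98 (r = -111 - 1*(-13) = -111 + 13 = -98)
1/r = 1/(-98) = -1/98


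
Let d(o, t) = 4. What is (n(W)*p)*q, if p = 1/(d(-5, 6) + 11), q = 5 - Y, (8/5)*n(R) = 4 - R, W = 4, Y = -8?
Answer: 0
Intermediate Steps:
n(R) = 5/2 - 5*R/8 (n(R) = 5*(4 - R)/8 = 5/2 - 5*R/8)
q = 13 (q = 5 - 1*(-8) = 5 + 8 = 13)
p = 1/15 (p = 1/(4 + 11) = 1/15 ≈ 0.066667)
(n(W)*p)*q = ((5/2 - 5/8*4)*(1/15))*13 = ((5/2 - 5/2)*(1/15))*13 = (0*(1/15))*13 = 0*13 = 0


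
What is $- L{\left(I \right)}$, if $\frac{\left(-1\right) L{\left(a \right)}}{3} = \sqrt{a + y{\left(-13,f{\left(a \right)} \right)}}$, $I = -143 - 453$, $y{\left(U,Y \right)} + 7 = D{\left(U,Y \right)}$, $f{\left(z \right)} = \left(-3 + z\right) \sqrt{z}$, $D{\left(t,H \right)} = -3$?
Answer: $3 i \sqrt{606} \approx 73.851 i$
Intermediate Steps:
$f{\left(z \right)} = \sqrt{z} \left(-3 + z\right)$
$y{\left(U,Y \right)} = -10$ ($y{\left(U,Y \right)} = -7 - 3 = -10$)
$I = -596$
$L{\left(a \right)} = - 3 \sqrt{-10 + a}$ ($L{\left(a \right)} = - 3 \sqrt{a - 10} = - 3 \sqrt{-10 + a}$)
$- L{\left(I \right)} = - \left(-3\right) \sqrt{-10 - 596} = - \left(-3\right) \sqrt{-606} = - \left(-3\right) i \sqrt{606} = 3 i \sqrt{606}$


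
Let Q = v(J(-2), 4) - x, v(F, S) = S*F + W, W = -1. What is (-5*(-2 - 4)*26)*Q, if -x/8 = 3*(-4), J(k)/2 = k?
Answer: -88140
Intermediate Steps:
J(k) = 2*k
v(F, S) = -1 + F*S (v(F, S) = S*F - 1 = F*S - 1 = -1 + F*S)
x = 96 (x = -24*(-4) = -8*(-12) = 96)
Q = -113 (Q = (-1 + (2*(-2))*4) - 1*96 = (-1 - 4*4) - 96 = (-1 - 16) - 96 = -17 - 96 = -113)
(-5*(-2 - 4)*26)*Q = (-5*(-2 - 4)*26)*(-113) = (-5*(-6)*26)*(-113) = (30*26)*(-113) = 780*(-113) = -88140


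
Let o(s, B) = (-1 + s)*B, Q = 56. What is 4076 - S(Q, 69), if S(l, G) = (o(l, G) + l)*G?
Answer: -261643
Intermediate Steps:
o(s, B) = B*(-1 + s)
S(l, G) = G*(l + G*(-1 + l)) (S(l, G) = (G*(-1 + l) + l)*G = (l + G*(-1 + l))*G = G*(l + G*(-1 + l)))
4076 - S(Q, 69) = 4076 - 69*(56 + 69*(-1 + 56)) = 4076 - 69*(56 + 69*55) = 4076 - 69*(56 + 3795) = 4076 - 69*3851 = 4076 - 1*265719 = 4076 - 265719 = -261643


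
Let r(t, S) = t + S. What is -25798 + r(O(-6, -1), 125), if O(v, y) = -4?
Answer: -25677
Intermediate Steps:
r(t, S) = S + t
-25798 + r(O(-6, -1), 125) = -25798 + (125 - 4) = -25798 + 121 = -25677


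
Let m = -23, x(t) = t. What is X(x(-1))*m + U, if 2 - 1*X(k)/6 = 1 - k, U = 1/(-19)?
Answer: -1/19 ≈ -0.052632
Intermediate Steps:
U = -1/19 ≈ -0.052632
X(k) = 6 + 6*k (X(k) = 12 - 6*(1 - k) = 12 + (-6 + 6*k) = 6 + 6*k)
X(x(-1))*m + U = (6 + 6*(-1))*(-23) - 1/19 = (6 - 6)*(-23) - 1/19 = 0*(-23) - 1/19 = 0 - 1/19 = -1/19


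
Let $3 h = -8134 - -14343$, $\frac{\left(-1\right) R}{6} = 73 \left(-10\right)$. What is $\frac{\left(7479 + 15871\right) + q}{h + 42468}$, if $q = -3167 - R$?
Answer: $\frac{47409}{133613} \approx 0.35482$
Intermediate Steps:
$R = 4380$ ($R = - 6 \cdot 73 \left(-10\right) = \left(-6\right) \left(-730\right) = 4380$)
$q = -7547$ ($q = -3167 - 4380 = -7547$)
$h = \frac{6209}{3}$ ($h = \frac{-8134 - -14343}{3} = \frac{-8134 + 14343}{3} = \frac{1}{3} \cdot 6209 = \frac{6209}{3} \approx 2069.7$)
$\frac{\left(7479 + 15871\right) + q}{h + 42468} = \frac{\left(7479 + 15871\right) - 7547}{\frac{6209}{3} + 42468} = \frac{23350 - 7547}{\frac{133613}{3}} = 15803 \cdot \frac{3}{133613} = \frac{47409}{133613}$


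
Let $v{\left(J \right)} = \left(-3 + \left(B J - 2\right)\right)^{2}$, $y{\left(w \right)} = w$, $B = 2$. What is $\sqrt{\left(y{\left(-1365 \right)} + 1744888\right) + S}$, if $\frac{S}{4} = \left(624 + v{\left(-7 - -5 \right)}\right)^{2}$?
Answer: $\sqrt{3731623} \approx 1931.7$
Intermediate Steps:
$v{\left(J \right)} = \left(-5 + 2 J\right)^{2}$ ($v{\left(J \right)} = \left(-3 + \left(2 J - 2\right)\right)^{2} = \left(-3 + \left(-2 + 2 J\right)\right)^{2} = \left(-5 + 2 J\right)^{2}$)
$S = 1988100$ ($S = 4 \left(624 + \left(-5 + 2 \left(-7 - -5\right)\right)^{2}\right)^{2} = 4 \left(624 + \left(-5 + 2 \left(-7 + 5\right)\right)^{2}\right)^{2} = 4 \left(624 + \left(-5 + 2 \left(-2\right)\right)^{2}\right)^{2} = 4 \left(624 + \left(-5 - 4\right)^{2}\right)^{2} = 4 \left(624 + \left(-9\right)^{2}\right)^{2} = 4 \left(624 + 81\right)^{2} = 4 \cdot 705^{2} = 4 \cdot 497025 = 1988100$)
$\sqrt{\left(y{\left(-1365 \right)} + 1744888\right) + S} = \sqrt{\left(-1365 + 1744888\right) + 1988100} = \sqrt{1743523 + 1988100} = \sqrt{3731623}$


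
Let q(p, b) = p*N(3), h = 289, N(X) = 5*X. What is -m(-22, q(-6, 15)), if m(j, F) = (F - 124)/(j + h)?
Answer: 214/267 ≈ 0.80150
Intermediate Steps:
q(p, b) = 15*p (q(p, b) = p*(5*3) = p*15 = 15*p)
m(j, F) = (-124 + F)/(289 + j) (m(j, F) = (F - 124)/(j + 289) = (-124 + F)/(289 + j))
-m(-22, q(-6, 15)) = -(-124 + 15*(-6))/(289 - 22) = -(-124 - 90)/267 = -(-214)/267 = -1*(-214/267) = 214/267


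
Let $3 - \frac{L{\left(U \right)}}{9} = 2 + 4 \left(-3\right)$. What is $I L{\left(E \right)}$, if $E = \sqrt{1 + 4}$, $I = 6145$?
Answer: $718965$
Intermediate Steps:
$E = \sqrt{5} \approx 2.2361$
$L{\left(U \right)} = 117$ ($L{\left(U \right)} = 27 - 9 \left(2 + 4 \left(-3\right)\right) = 27 - 9 \left(2 - 12\right) = 27 - -90 = 27 + 90 = 117$)
$I L{\left(E \right)} = 6145 \cdot 117 = 718965$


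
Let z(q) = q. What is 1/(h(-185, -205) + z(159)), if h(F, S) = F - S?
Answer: 1/179 ≈ 0.0055866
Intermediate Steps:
1/(h(-185, -205) + z(159)) = 1/((-185 - 1*(-205)) + 159) = 1/((-185 + 205) + 159) = 1/(20 + 159) = 1/179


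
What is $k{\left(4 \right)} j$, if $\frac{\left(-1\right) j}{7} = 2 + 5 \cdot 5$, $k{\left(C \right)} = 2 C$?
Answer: $-1512$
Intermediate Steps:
$j = -189$ ($j = - 7 \left(2 + 5 \cdot 5\right) = - 7 \left(2 + 25\right) = \left(-7\right) 27 = -189$)
$k{\left(4 \right)} j = 2 \cdot 4 \left(-189\right) = 8 \left(-189\right) = -1512$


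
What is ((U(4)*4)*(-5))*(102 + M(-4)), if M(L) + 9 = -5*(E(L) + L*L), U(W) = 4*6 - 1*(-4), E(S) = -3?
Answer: -15680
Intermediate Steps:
U(W) = 28 (U(W) = 24 + 4 = 28)
M(L) = 6 - 5*L² (M(L) = -9 - 5*(-3 + L*L) = -9 - 5*(-3 + L²) = -9 + (15 - 5*L²) = 6 - 5*L²)
((U(4)*4)*(-5))*(102 + M(-4)) = ((28*4)*(-5))*(102 + (6 - 5*(-4)²)) = (112*(-5))*(102 + (6 - 5*16)) = -560*(102 + (6 - 80)) = -560*(102 - 74) = -560*28 = -15680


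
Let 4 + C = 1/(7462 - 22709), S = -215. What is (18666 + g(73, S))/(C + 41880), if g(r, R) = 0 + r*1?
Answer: 285713533/638483371 ≈ 0.44749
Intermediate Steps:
C = -60989/15247 (C = -4 + 1/(7462 - 22709) = -4 + 1/(-15247) = -4 - 1/15247 = -60989/15247 ≈ -4.0001)
g(r, R) = r (g(r, R) = 0 + r = r)
(18666 + g(73, S))/(C + 41880) = (18666 + 73)/(-60989/15247 + 41880) = 18739/(638483371/15247) = 18739*(15247/638483371) = 285713533/638483371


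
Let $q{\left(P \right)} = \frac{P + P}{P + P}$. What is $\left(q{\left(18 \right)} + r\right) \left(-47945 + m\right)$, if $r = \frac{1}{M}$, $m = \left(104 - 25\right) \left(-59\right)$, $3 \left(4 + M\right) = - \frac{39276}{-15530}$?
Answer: $- \frac{440548947}{12257} \approx -35943.0$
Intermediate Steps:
$M = - \frac{24514}{7765}$ ($M = -4 + \frac{\left(-39276\right) \frac{1}{-15530}}{3} = -4 + \frac{\left(-39276\right) \left(- \frac{1}{15530}\right)}{3} = -4 + \frac{1}{3} \cdot \frac{19638}{7765} = -4 + \frac{6546}{7765} = - \frac{24514}{7765} \approx -3.157$)
$q{\left(P \right)} = 1$ ($q{\left(P \right)} = \frac{2 P}{2 P} = 2 P \frac{1}{2 P} = 1$)
$m = -4661$ ($m = 79 \left(-59\right) = -4661$)
$r = - \frac{7765}{24514}$ ($r = \frac{1}{- \frac{24514}{7765}} = - \frac{7765}{24514} \approx -0.31676$)
$\left(q{\left(18 \right)} + r\right) \left(-47945 + m\right) = \left(1 - \frac{7765}{24514}\right) \left(-47945 - 4661\right) = \frac{16749}{24514} \left(-52606\right) = - \frac{440548947}{12257}$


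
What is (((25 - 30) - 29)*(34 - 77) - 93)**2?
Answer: 1874161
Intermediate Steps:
(((25 - 30) - 29)*(34 - 77) - 93)**2 = ((-5 - 29)*(-43) - 93)**2 = (-34*(-43) - 93)**2 = (1462 - 93)**2 = 1369**2 = 1874161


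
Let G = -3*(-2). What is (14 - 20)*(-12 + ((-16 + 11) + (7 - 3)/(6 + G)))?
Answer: 100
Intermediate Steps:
G = 6
(14 - 20)*(-12 + ((-16 + 11) + (7 - 3)/(6 + G))) = (14 - 20)*(-12 + ((-16 + 11) + (7 - 3)/(6 + 6))) = -6*(-12 + (-5 + 4/12)) = -6*(-12 + (-5 + 4*(1/12))) = -6*(-12 + (-5 + ⅓)) = -6*(-12 - 14/3) = -6*(-50/3) = 100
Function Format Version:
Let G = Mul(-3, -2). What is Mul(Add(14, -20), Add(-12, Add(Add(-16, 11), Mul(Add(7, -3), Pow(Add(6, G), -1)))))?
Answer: 100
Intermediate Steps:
G = 6
Mul(Add(14, -20), Add(-12, Add(Add(-16, 11), Mul(Add(7, -3), Pow(Add(6, G), -1))))) = Mul(Add(14, -20), Add(-12, Add(Add(-16, 11), Mul(Add(7, -3), Pow(Add(6, 6), -1))))) = Mul(-6, Add(-12, Add(-5, Mul(4, Pow(12, -1))))) = Mul(-6, Add(-12, Add(-5, Mul(4, Rational(1, 12))))) = Mul(-6, Add(-12, Add(-5, Rational(1, 3)))) = Mul(-6, Add(-12, Rational(-14, 3))) = Mul(-6, Rational(-50, 3)) = 100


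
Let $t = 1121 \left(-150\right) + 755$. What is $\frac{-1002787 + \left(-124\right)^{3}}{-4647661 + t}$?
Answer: $\frac{2909411}{4815056} \approx 0.60423$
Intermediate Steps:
$t = -167395$ ($t = -168150 + 755 = -167395$)
$\frac{-1002787 + \left(-124\right)^{3}}{-4647661 + t} = \frac{-1002787 + \left(-124\right)^{3}}{-4647661 - 167395} = \frac{-1002787 - 1906624}{-4815056} = \left(-2909411\right) \left(- \frac{1}{4815056}\right) = \frac{2909411}{4815056}$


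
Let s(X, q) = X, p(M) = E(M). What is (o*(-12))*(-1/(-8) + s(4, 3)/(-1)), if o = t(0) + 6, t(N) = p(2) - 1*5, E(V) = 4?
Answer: 465/2 ≈ 232.50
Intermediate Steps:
p(M) = 4
t(N) = -1 (t(N) = 4 - 1*5 = 4 - 5 = -1)
o = 5 (o = -1 + 6 = 5)
(o*(-12))*(-1/(-8) + s(4, 3)/(-1)) = (5*(-12))*(-1/(-8) + 4/(-1)) = -60*(-1*(-⅛) + 4*(-1)) = -60*(⅛ - 4) = -60*(-31/8) = 465/2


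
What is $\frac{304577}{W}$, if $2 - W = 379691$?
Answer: $- \frac{304577}{379689} \approx -0.80217$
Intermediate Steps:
$W = -379689$ ($W = 2 - 379691 = -379689$)
$\frac{304577}{W} = \frac{304577}{-379689} = 304577 \left(- \frac{1}{379689}\right) = - \frac{304577}{379689}$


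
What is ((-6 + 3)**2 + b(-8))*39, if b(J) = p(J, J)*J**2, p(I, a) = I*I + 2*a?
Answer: 120159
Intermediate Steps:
p(I, a) = I**2 + 2*a
b(J) = J**2*(J**2 + 2*J) (b(J) = (J**2 + 2*J)*J**2 = J**2*(J**2 + 2*J))
((-6 + 3)**2 + b(-8))*39 = ((-6 + 3)**2 + (-8)**3*(2 - 8))*39 = ((-3)**2 - 512*(-6))*39 = (9 + 3072)*39 = 3081*39 = 120159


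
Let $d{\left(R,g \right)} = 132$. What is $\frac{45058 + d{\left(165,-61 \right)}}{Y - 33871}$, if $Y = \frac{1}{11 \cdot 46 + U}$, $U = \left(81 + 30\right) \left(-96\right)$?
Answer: $- \frac{458678500}{343790651} \approx -1.3342$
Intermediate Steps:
$U = -10656$ ($U = 111 \left(-96\right) = -10656$)
$Y = - \frac{1}{10150}$ ($Y = \frac{1}{11 \cdot 46 - 10656} = \frac{1}{506 - 10656} = \frac{1}{-10150} = - \frac{1}{10150} \approx -9.8522 \cdot 10^{-5}$)
$\frac{45058 + d{\left(165,-61 \right)}}{Y - 33871} = \frac{45058 + 132}{- \frac{1}{10150} - 33871} = \frac{45190}{- \frac{343790651}{10150}} = 45190 \left(- \frac{10150}{343790651}\right) = - \frac{458678500}{343790651}$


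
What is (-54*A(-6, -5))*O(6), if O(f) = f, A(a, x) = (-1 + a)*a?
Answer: -13608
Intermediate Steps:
A(a, x) = a*(-1 + a)
(-54*A(-6, -5))*O(6) = -(-324)*(-1 - 6)*6 = -(-324)*(-7)*6 = -54*42*6 = -2268*6 = -13608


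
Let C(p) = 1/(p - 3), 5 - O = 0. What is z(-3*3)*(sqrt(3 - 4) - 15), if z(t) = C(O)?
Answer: -15/2 + I/2 ≈ -7.5 + 0.5*I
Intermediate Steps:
O = 5 (O = 5 - 1*0 = 5 + 0 = 5)
C(p) = 1/(-3 + p)
z(t) = 1/2 (z(t) = 1/(-3 + 5) = 1/2)
z(-3*3)*(sqrt(3 - 4) - 15) = (sqrt(3 - 4) - 15)/2 = (sqrt(-1) - 15)/2 = (I - 15)/2 = (-15 + I)/2 = -15/2 + I/2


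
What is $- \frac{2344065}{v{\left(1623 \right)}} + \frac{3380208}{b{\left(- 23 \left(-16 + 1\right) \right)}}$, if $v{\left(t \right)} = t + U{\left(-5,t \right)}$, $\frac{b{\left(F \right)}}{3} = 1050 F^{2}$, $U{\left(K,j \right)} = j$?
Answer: $- \frac{48824799345199}{67612151250} \approx -722.13$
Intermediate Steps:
$b{\left(F \right)} = 3150 F^{2}$ ($b{\left(F \right)} = 3 \cdot 1050 F^{2} = 3150 F^{2}$)
$v{\left(t \right)} = 2 t$ ($v{\left(t \right)} = t + t = 2 t$)
$- \frac{2344065}{v{\left(1623 \right)}} + \frac{3380208}{b{\left(- 23 \left(-16 + 1\right) \right)}} = - \frac{2344065}{2 \cdot 1623} + \frac{3380208}{3150 \left(- 23 \left(-16 + 1\right)\right)^{2}} = - \frac{2344065}{3246} + \frac{3380208}{3150 \left(\left(-23\right) \left(-15\right)\right)^{2}} = \left(-2344065\right) \frac{1}{3246} + \frac{3380208}{3150 \cdot 345^{2}} = - \frac{781355}{1082} + \frac{3380208}{3150 \cdot 119025} = - \frac{781355}{1082} + \frac{3380208}{374928750} = - \frac{781355}{1082} + 3380208 \cdot \frac{1}{374928750} = - \frac{781355}{1082} + \frac{563368}{62488125} = - \frac{48824799345199}{67612151250}$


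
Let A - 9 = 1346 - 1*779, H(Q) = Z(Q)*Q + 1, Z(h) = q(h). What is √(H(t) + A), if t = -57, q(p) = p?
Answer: √3826 ≈ 61.855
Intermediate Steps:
Z(h) = h
H(Q) = 1 + Q² (H(Q) = Q*Q + 1 = Q² + 1 = 1 + Q²)
A = 576 (A = 9 + (1346 - 1*779) = 9 + (1346 - 779) = 9 + 567 = 576)
√(H(t) + A) = √((1 + (-57)²) + 576) = √((1 + 3249) + 576) = √(3250 + 576) = √3826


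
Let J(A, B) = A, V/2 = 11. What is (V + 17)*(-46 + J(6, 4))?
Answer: -1560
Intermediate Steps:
V = 22 (V = 2*11 = 22)
(V + 17)*(-46 + J(6, 4)) = (22 + 17)*(-46 + 6) = 39*(-40) = -1560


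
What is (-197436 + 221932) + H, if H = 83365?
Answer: 107861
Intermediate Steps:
(-197436 + 221932) + H = (-197436 + 221932) + 83365 = 24496 + 83365 = 107861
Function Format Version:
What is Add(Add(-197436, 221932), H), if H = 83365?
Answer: 107861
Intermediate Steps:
Add(Add(-197436, 221932), H) = Add(Add(-197436, 221932), 83365) = Add(24496, 83365) = 107861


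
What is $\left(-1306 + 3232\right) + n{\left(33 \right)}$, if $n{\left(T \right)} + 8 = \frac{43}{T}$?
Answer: $\frac{63337}{33} \approx 1919.3$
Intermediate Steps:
$n{\left(T \right)} = -8 + \frac{43}{T}$
$\left(-1306 + 3232\right) + n{\left(33 \right)} = \left(-1306 + 3232\right) - \left(8 - \frac{43}{33}\right) = 1926 + \left(-8 + 43 \cdot \frac{1}{33}\right) = 1926 + \left(-8 + \frac{43}{33}\right) = 1926 - \frac{221}{33} = \frac{63337}{33}$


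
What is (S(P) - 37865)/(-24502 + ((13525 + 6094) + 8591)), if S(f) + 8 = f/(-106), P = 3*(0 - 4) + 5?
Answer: -446059/43672 ≈ -10.214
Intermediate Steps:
P = -7 (P = 3*(-4) + 5 = -12 + 5 = -7)
S(f) = -8 - f/106 (S(f) = -8 + f/(-106) = -8 + f*(-1/106) = -8 - f/106)
(S(P) - 37865)/(-24502 + ((13525 + 6094) + 8591)) = ((-8 - 1/106*(-7)) - 37865)/(-24502 + ((13525 + 6094) + 8591)) = ((-8 + 7/106) - 37865)/(-24502 + (19619 + 8591)) = (-841/106 - 37865)/(-24502 + 28210) = -4014531/106/3708 = -4014531/106*1/3708 = -446059/43672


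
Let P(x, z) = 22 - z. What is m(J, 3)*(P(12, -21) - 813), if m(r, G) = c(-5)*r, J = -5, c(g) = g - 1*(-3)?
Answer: -7700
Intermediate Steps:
c(g) = 3 + g (c(g) = g + 3 = 3 + g)
m(r, G) = -2*r (m(r, G) = (3 - 5)*r = -2*r)
m(J, 3)*(P(12, -21) - 813) = (-2*(-5))*((22 - 1*(-21)) - 813) = 10*((22 + 21) - 813) = 10*(43 - 813) = 10*(-770) = -7700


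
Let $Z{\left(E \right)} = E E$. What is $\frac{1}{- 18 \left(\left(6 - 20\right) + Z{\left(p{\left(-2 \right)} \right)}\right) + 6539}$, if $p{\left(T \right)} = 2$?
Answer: $\frac{1}{6719} \approx 0.00014883$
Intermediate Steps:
$Z{\left(E \right)} = E^{2}$
$\frac{1}{- 18 \left(\left(6 - 20\right) + Z{\left(p{\left(-2 \right)} \right)}\right) + 6539} = \frac{1}{- 18 \left(\left(6 - 20\right) + 2^{2}\right) + 6539} = \frac{1}{- 18 \left(-14 + 4\right) + 6539} = \frac{1}{\left(-18\right) \left(-10\right) + 6539} = \frac{1}{180 + 6539} = \frac{1}{6719}$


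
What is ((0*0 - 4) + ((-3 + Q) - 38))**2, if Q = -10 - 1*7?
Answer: 3844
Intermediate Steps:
Q = -17 (Q = -10 - 7 = -17)
((0*0 - 4) + ((-3 + Q) - 38))**2 = ((0*0 - 4) + ((-3 - 17) - 38))**2 = ((0 - 4) + (-20 - 38))**2 = (-4 - 58)**2 = (-62)**2 = 3844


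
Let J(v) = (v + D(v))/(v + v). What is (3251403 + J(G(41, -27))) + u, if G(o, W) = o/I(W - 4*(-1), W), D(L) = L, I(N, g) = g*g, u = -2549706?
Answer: 701698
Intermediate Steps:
I(N, g) = g²
G(o, W) = o/W² (G(o, W) = o/(W²) = o/W²)
J(v) = 1 (J(v) = (v + v)/(v + v) = (2*v)/((2*v)) = (2*v)*(1/(2*v)) = 1)
(3251403 + J(G(41, -27))) + u = (3251403 + 1) - 2549706 = 3251404 - 2549706 = 701698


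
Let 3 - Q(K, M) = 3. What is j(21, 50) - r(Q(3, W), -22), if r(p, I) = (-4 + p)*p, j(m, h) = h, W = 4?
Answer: 50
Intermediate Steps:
Q(K, M) = 0 (Q(K, M) = 3 - 1*3 = 3 - 3 = 0)
r(p, I) = p*(-4 + p)
j(21, 50) - r(Q(3, W), -22) = 50 - 0*(-4 + 0) = 50 - 0*(-4) = 50 - 1*0 = 50 + 0 = 50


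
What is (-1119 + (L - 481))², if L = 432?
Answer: 1364224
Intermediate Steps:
(-1119 + (L - 481))² = (-1119 + (432 - 481))² = (-1119 - 49)² = (-1168)² = 1364224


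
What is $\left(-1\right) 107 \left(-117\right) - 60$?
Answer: $12459$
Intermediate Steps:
$\left(-1\right) 107 \left(-117\right) - 60 = \left(-107\right) \left(-117\right) - 60 = 12519 - 60 = 12459$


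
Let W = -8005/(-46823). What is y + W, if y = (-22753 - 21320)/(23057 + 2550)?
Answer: -1858646044/1198996561 ≈ -1.5502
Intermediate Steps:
W = 8005/46823 (W = -8005*(-1/46823) = 8005/46823 ≈ 0.17096)
y = -44073/25607 ≈ -1.7211
y + W = -44073/25607 + 8005/46823 = -1858646044/1198996561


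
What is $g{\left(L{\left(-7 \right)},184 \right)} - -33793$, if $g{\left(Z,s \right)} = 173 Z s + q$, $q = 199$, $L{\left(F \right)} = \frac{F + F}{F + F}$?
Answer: $65824$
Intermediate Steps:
$L{\left(F \right)} = 1$ ($L{\left(F \right)} = \frac{2 F}{2 F} = 2 F \frac{1}{2 F} = 1$)
$g{\left(Z,s \right)} = 199 + 173 Z s$ ($g{\left(Z,s \right)} = 173 Z s + 199 = 199 + 173 Z s$)
$g{\left(L{\left(-7 \right)},184 \right)} - -33793 = \left(199 + 173 \cdot 1 \cdot 184\right) - -33793 = \left(199 + 31832\right) + 33793 = 32031 + 33793 = 65824$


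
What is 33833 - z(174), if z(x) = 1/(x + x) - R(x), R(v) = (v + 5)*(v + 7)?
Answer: 23048735/348 ≈ 66232.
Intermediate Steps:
R(v) = (5 + v)*(7 + v)
z(x) = -35 + 1/(2*x) - x² - 12*x (z(x) = 1/(x + x) - (35 + x² + 12*x) = 1/(2*x) + (-35 - x² - 12*x) = -35 + 1/(2*x) - x² - 12*x)
33833 - z(174) = 33833 - (-35 + (½)/174 - 1*174² - 12*174) = 33833 - (-35 + (½)*(1/174) - 1*30276 - 2088) = 33833 - (-35 + 1/348 - 30276 - 2088) = 33833 - 1*(-11274851/348) = 33833 + 11274851/348 = 23048735/348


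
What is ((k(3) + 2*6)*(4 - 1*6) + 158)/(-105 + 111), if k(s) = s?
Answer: 64/3 ≈ 21.333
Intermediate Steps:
((k(3) + 2*6)*(4 - 1*6) + 158)/(-105 + 111) = ((3 + 2*6)*(4 - 1*6) + 158)/(-105 + 111) = ((3 + 12)*(4 - 6) + 158)/6 = (15*(-2) + 158)/6 = (-30 + 158)/6 = (1/6)*128 = 64/3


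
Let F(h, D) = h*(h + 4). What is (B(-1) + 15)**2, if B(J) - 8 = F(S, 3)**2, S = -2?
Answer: 1521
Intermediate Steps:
F(h, D) = h*(4 + h)
B(J) = 24 (B(J) = 8 + (-2*(4 - 2))**2 = 8 + (-2*2)**2 = 8 + (-4)**2 = 8 + 16 = 24)
(B(-1) + 15)**2 = (24 + 15)**2 = 39**2 = 1521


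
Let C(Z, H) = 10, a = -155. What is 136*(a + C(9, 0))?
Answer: -19720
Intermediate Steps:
136*(a + C(9, 0)) = 136*(-155 + 10) = 136*(-145) = -19720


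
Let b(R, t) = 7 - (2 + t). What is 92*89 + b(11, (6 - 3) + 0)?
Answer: 8190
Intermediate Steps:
b(R, t) = 5 - t (b(R, t) = 7 + (-2 - t) = 5 - t)
92*89 + b(11, (6 - 3) + 0) = 92*89 + (5 - ((6 - 3) + 0)) = 8188 + (5 - (3 + 0)) = 8188 + (5 - 1*3) = 8188 + (5 - 3) = 8188 + 2 = 8190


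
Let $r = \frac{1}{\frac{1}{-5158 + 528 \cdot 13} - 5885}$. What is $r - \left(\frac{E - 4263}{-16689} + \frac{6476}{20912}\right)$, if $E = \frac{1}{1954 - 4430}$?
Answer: $- \frac{8514280701767096}{15061890729633137} \approx -0.56529$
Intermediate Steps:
$E = - \frac{1}{2476}$ ($E = \frac{1}{-2476} = - \frac{1}{2476} \approx -0.00040388$)
$r = - \frac{1706}{10039809}$ ($r = \frac{1}{\frac{1}{-5158 + 6864} - 5885} = \frac{1}{\frac{1}{1706} - 5885} = \frac{1}{- \frac{10039809}{1706}} = - \frac{1706}{10039809} \approx -0.00016992$)
$r - \left(\frac{E - 4263}{-16689} + \frac{6476}{20912}\right) = - \frac{1706}{10039809} - \left(\frac{- \frac{1}{2476} - 4263}{-16689} + \frac{6476}{20912}\right) = - \frac{1706}{10039809} - \left(\left(- \frac{10555189}{2476}\right) \left(- \frac{1}{16689}\right) + 6476 \cdot \frac{1}{20912}\right) = - \frac{1706}{10039809} - \left(\frac{10555189}{41321964} + \frac{1619}{5228}\right) = - \frac{1706}{10039809} - \frac{7630174238}{13501951737} = - \frac{8514280701767096}{15061890729633137}$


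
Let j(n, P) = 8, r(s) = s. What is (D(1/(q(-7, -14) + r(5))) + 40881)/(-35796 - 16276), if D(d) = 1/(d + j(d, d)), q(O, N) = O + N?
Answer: -5191903/6613144 ≈ -0.78509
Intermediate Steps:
q(O, N) = N + O
D(d) = 1/(8 + d) (D(d) = 1/(d + 8) = 1/(8 + d))
(D(1/(q(-7, -14) + r(5))) + 40881)/(-35796 - 16276) = (1/(8 + 1/((-14 - 7) + 5)) + 40881)/(-35796 - 16276) = (1/(8 + 1/(-21 + 5)) + 40881)/(-52072) = (1/(8 + 1/(-16)) + 40881)*(-1/52072) = (1/(8 - 1/16) + 40881)*(-1/52072) = (1/(127/16) + 40881)*(-1/52072) = (16/127 + 40881)*(-1/52072) = (5191903/127)*(-1/52072) = -5191903/6613144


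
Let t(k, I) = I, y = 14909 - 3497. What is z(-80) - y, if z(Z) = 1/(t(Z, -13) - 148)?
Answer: -1837333/161 ≈ -11412.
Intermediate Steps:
y = 11412
z(Z) = -1/161 (z(Z) = 1/(-13 - 148) = 1/(-161) = -1/161)
z(-80) - y = -1/161 - 1*11412 = -1/161 - 11412 = -1837333/161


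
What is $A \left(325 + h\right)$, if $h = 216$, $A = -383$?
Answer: $-207203$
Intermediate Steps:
$A \left(325 + h\right) = - 383 \left(325 + 216\right) = \left(-383\right) 541 = -207203$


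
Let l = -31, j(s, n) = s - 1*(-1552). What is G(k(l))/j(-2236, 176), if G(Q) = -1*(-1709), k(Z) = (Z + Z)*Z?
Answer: -1709/684 ≈ -2.4985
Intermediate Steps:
j(s, n) = 1552 + s (j(s, n) = s + 1552 = 1552 + s)
k(Z) = 2*Z**2 (k(Z) = (2*Z)*Z = 2*Z**2)
G(Q) = 1709
G(k(l))/j(-2236, 176) = 1709/(1552 - 2236) = 1709/(-684) = 1709*(-1/684) = -1709/684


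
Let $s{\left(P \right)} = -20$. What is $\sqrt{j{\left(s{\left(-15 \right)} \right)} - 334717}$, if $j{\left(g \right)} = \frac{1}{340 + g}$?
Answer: $\frac{i \sqrt{535547195}}{40} \approx 578.55 i$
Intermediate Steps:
$\sqrt{j{\left(s{\left(-15 \right)} \right)} - 334717} = \sqrt{\frac{1}{340 - 20} - 334717} = \sqrt{\frac{1}{320} - 334717} = \sqrt{- \frac{107109439}{320}} = \frac{i \sqrt{535547195}}{40}$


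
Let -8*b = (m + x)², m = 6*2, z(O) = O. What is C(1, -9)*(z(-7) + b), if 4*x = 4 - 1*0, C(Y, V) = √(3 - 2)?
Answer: -225/8 ≈ -28.125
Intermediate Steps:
C(Y, V) = 1 (C(Y, V) = √1 = 1)
x = 1 (x = (4 - 1*0)/4 = (4 + 0)/4 = (¼)*4 = 1)
m = 12
b = -169/8 (b = -(12 + 1)²/8 = -⅛*13² = -⅛*169 = -169/8 ≈ -21.125)
C(1, -9)*(z(-7) + b) = 1*(-7 - 169/8) = 1*(-225/8) = -225/8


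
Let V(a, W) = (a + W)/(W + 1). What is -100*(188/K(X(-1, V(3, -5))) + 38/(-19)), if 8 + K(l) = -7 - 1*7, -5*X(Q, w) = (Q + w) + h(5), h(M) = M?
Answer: 11600/11 ≈ 1054.5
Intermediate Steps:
V(a, W) = (W + a)/(1 + W)
X(Q, w) = -1 - Q/5 - w/5 (X(Q, w) = -((Q + w) + 5)/5 = -(5 + Q + w)/5 = -1 - Q/5 - w/5)
K(l) = -22 (K(l) = -8 + (-7 - 1*7) = -8 + (-7 - 7) = -8 - 14 = -22)
-100*(188/K(X(-1, V(3, -5))) + 38/(-19)) = -100*(188/(-22) + 38/(-19)) = -100*(188*(-1/22) + 38*(-1/19)) = -100*(-94/11 - 2) = -100*(-116/11) = 11600/11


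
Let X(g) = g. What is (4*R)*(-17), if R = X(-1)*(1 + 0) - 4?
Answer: 340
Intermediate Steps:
R = -5 (R = -(1 + 0) - 4 = -1*1 - 4 = -1 - 4 = -5)
(4*R)*(-17) = (4*(-5))*(-17) = -20*(-17) = 340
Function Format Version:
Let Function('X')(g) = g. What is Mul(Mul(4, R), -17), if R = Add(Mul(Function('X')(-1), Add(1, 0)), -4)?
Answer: 340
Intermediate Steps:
R = -5 (R = Add(Mul(-1, Add(1, 0)), -4) = Add(Mul(-1, 1), -4) = Add(-1, -4) = -5)
Mul(Mul(4, R), -17) = Mul(Mul(4, -5), -17) = Mul(-20, -17) = 340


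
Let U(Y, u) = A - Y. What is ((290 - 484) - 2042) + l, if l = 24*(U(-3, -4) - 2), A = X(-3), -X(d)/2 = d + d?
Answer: -1924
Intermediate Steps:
X(d) = -4*d (X(d) = -2*(d + d) = -4*d)
A = 12 (A = -4*(-3) = 12)
U(Y, u) = 12 - Y
l = 312 (l = 24*((12 - 1*(-3)) - 2) = 24*((12 + 3) - 2) = 24*(15 - 2) = 24*13 = 312)
((290 - 484) - 2042) + l = ((290 - 484) - 2042) + 312 = (-194 - 2042) + 312 = -2236 + 312 = -1924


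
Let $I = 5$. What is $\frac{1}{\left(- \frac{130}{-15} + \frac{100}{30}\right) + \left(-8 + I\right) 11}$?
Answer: $- \frac{1}{21} \approx -0.047619$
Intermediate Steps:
$\frac{1}{\left(- \frac{130}{-15} + \frac{100}{30}\right) + \left(-8 + I\right) 11} = \frac{1}{\left(- \frac{130}{-15} + \frac{100}{30}\right) + \left(-8 + 5\right) 11} = \frac{1}{\left(\left(-130\right) \left(- \frac{1}{15}\right) + 100 \cdot \frac{1}{30}\right) - 33} = \frac{1}{\left(\frac{26}{3} + \frac{10}{3}\right) - 33} = \frac{1}{12 - 33} = \frac{1}{-21} = - \frac{1}{21}$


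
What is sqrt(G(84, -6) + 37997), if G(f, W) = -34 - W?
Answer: sqrt(37969) ≈ 194.86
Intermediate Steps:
sqrt(G(84, -6) + 37997) = sqrt((-34 - 1*(-6)) + 37997) = sqrt((-34 + 6) + 37997) = sqrt(-28 + 37997) = sqrt(37969)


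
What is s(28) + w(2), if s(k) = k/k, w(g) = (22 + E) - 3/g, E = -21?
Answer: 1/2 ≈ 0.50000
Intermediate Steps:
w(g) = 1 - 3/g (w(g) = (22 - 21) - 3/g = 1 - 3/g)
s(k) = 1
s(28) + w(2) = 1 + (-3 + 2)/2 = 1 + (1/2)*(-1) = 1 - 1/2 = 1/2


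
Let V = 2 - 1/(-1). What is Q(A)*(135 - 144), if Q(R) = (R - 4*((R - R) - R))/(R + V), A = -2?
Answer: 90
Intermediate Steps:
V = 3 (V = 2 - 1*(-1) = 2 + 1 = 3)
Q(R) = 5*R/(3 + R) (Q(R) = (R - 4*((R - R) - R))/(R + 3) = (R - 4*(0 - R))/(3 + R) = (R - (-4)*R)/(3 + R) = (R + 4*R)/(3 + R) = (5*R)/(3 + R) = 5*R/(3 + R))
Q(A)*(135 - 144) = (5*(-2)/(3 - 2))*(135 - 144) = (5*(-2)/1)*(-9) = (5*(-2)*1)*(-9) = -10*(-9) = 90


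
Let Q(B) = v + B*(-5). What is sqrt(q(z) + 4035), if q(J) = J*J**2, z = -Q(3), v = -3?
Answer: sqrt(9867) ≈ 99.333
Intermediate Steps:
Q(B) = -3 - 5*B (Q(B) = -3 + B*(-5) = -3 - 5*B)
z = 18 (z = -(-3 - 5*3) = -(-3 - 15) = -1*(-18) = 18)
q(J) = J**3
sqrt(q(z) + 4035) = sqrt(18**3 + 4035) = sqrt(5832 + 4035) = sqrt(9867)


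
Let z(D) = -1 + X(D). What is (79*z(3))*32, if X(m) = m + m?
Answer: 12640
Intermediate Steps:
X(m) = 2*m
z(D) = -1 + 2*D
(79*z(3))*32 = (79*(-1 + 2*3))*32 = (79*(-1 + 6))*32 = (79*5)*32 = 395*32 = 12640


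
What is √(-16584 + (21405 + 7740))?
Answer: √12561 ≈ 112.08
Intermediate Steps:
√(-16584 + (21405 + 7740)) = √(-16584 + 29145) = √12561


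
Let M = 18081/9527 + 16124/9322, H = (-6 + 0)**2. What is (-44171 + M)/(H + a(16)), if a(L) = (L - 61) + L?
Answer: -280181071446/44405347 ≈ -6309.6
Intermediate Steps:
H = 36 (H = (-6)**2 = 36)
M = 23011745/6343621 (M = 18081*(1/9527) + 16124*(1/9322) = 2583/1361 + 8062/4661 = 23011745/6343621 ≈ 3.6275)
a(L) = -61 + 2*L (a(L) = (-61 + L) + L = -61 + 2*L)
(-44171 + M)/(H + a(16)) = (-44171 + 23011745/6343621)/(36 + (-61 + 2*16)) = -280181071446/(6343621*(36 + (-61 + 32))) = -280181071446/(6343621*(36 - 29)) = -280181071446/6343621/7 = -280181071446/6343621*1/7 = -280181071446/44405347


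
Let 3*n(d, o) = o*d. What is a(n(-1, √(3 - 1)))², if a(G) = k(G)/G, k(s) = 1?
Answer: 9/2 ≈ 4.5000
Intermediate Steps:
n(d, o) = d*o/3 (n(d, o) = (o*d)/3 = (d*o)/3 = d*o/3)
a(G) = 1/G
a(n(-1, √(3 - 1)))² = (1/((⅓)*(-1)*√(3 - 1)))² = (1/((⅓)*(-1)*√2))² = (1/(-√2/3))² = (-3*√2/2)² = 9/2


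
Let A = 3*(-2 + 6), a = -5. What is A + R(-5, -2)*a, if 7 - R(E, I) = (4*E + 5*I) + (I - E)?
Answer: -158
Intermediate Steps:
R(E, I) = 7 - 6*I - 3*E (R(E, I) = 7 - ((4*E + 5*I) + (I - E)) = 7 - (3*E + 6*I) = 7 + (-6*I - 3*E) = 7 - 6*I - 3*E)
A = 12 (A = 3*4 = 12)
A + R(-5, -2)*a = 12 + (7 - 6*(-2) - 3*(-5))*(-5) = 12 + (7 + 12 + 15)*(-5) = 12 + 34*(-5) = 12 - 170 = -158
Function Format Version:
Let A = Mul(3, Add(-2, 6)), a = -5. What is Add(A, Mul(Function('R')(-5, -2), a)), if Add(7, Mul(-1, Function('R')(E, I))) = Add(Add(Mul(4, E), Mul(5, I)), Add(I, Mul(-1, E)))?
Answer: -158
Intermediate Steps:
Function('R')(E, I) = Add(7, Mul(-6, I), Mul(-3, E)) (Function('R')(E, I) = Add(7, Mul(-1, Add(Add(Mul(4, E), Mul(5, I)), Add(I, Mul(-1, E))))) = Add(7, Mul(-1, Add(Mul(3, E), Mul(6, I)))) = Add(7, Add(Mul(-6, I), Mul(-3, E))) = Add(7, Mul(-6, I), Mul(-3, E)))
A = 12 (A = Mul(3, 4) = 12)
Add(A, Mul(Function('R')(-5, -2), a)) = Add(12, Mul(Add(7, Mul(-6, -2), Mul(-3, -5)), -5)) = Add(12, Mul(Add(7, 12, 15), -5)) = Add(12, Mul(34, -5)) = Add(12, -170) = -158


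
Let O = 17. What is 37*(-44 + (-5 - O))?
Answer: -2442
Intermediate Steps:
37*(-44 + (-5 - O)) = 37*(-44 + (-5 - 1*17)) = 37*(-44 + (-5 - 17)) = 37*(-44 - 22) = 37*(-66) = -2442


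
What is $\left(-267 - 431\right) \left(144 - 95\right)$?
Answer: $-34202$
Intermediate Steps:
$\left(-267 - 431\right) \left(144 - 95\right) = - 698 \left(144 - 95\right) = \left(-698\right) 49 = -34202$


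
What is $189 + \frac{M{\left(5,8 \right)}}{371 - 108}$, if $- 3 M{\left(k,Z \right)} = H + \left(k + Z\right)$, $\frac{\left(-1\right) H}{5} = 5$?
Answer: $\frac{49711}{263} \approx 189.02$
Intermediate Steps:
$H = -25$ ($H = \left(-5\right) 5 = -25$)
$M{\left(k,Z \right)} = \frac{25}{3} - \frac{Z}{3} - \frac{k}{3}$ ($M{\left(k,Z \right)} = - \frac{-25 + \left(k + Z\right)}{3} = - \frac{-25 + \left(Z + k\right)}{3} = - \frac{-25 + Z + k}{3} = \frac{25}{3} - \frac{Z}{3} - \frac{k}{3}$)
$189 + \frac{M{\left(5,8 \right)}}{371 - 108} = 189 + \frac{\frac{25}{3} - \frac{8}{3} - \frac{5}{3}}{371 - 108} = 189 + \frac{\frac{25}{3} - \frac{8}{3} - \frac{5}{3}}{263} = 189 + 4 \cdot \frac{1}{263} = 189 + \frac{4}{263} = \frac{49711}{263}$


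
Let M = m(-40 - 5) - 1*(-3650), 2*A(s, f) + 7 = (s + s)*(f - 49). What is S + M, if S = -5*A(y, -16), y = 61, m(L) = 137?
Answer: 47259/2 ≈ 23630.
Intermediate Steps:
A(s, f) = -7/2 + s*(-49 + f) (A(s, f) = -7/2 + ((s + s)*(f - 49))/2 = -7/2 + ((2*s)*(-49 + f))/2 = -7/2 + (2*s*(-49 + f))/2 = -7/2 + s*(-49 + f))
M = 3787 (M = 137 - 1*(-3650) = 137 + 3650 = 3787)
S = 39685/2 (S = -5*(-7/2 - 49*61 - 16*61) = -5*(-7/2 - 2989 - 976) = -5*(-7937/2) = 39685/2 ≈ 19843.)
S + M = 39685/2 + 3787 = 47259/2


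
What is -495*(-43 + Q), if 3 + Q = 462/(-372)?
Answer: 1449855/62 ≈ 23385.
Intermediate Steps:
Q = -263/62 (Q = -3 + 462/(-372) = -3 + 462*(-1/372) = -3 - 77/62 = -263/62 ≈ -4.2419)
-495*(-43 + Q) = -495*(-43 - 263/62) = -495*(-2929/62) = 1449855/62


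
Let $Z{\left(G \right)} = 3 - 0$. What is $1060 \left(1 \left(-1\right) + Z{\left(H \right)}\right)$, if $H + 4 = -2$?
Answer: $2120$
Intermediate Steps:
$H = -6$ ($H = -4 - 2 = -6$)
$Z{\left(G \right)} = 3$ ($Z{\left(G \right)} = 3 + 0 = 3$)
$1060 \left(1 \left(-1\right) + Z{\left(H \right)}\right) = 1060 \left(1 \left(-1\right) + 3\right) = 1060 \left(-1 + 3\right) = 1060 \cdot 2 = 2120$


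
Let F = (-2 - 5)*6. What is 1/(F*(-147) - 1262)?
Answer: 1/4912 ≈ 0.00020358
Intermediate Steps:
F = -42 (F = -7*6 = -42)
1/(F*(-147) - 1262) = 1/(-42*(-147) - 1262) = 1/(6174 - 1262) = 1/4912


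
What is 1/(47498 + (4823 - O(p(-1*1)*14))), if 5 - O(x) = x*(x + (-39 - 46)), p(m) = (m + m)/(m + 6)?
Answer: 25/1320584 ≈ 1.8931e-5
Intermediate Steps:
p(m) = 2*m/(6 + m) (p(m) = (2*m)/(6 + m) = 2*m/(6 + m))
O(x) = 5 - x*(-85 + x) (O(x) = 5 - x*(x + (-39 - 46)) = 5 - x*(x - 85) = 5 - x*(-85 + x))
1/(47498 + (4823 - O(p(-1*1)*14))) = 1/(47498 + (4823 - (5 - ((2*(-1*1)/(6 - 1*1))*14)² + 85*((2*(-1*1)/(6 - 1*1))*14)))) = 1/(47498 + (4823 - (5 - ((2*(-1)/(6 - 1))*14)² + 85*((2*(-1)/(6 - 1))*14)))) = 1/(47498 + (4823 - (5 - ((2*(-1)/5)*14)² + 85*((2*(-1)/5)*14)))) = 1/(47498 + (4823 - (5 - ((2*(-1)*(⅕))*14)² + 85*((2*(-1)*(⅕))*14)))) = 1/(47498 + (4823 - (5 - (-⅖*14)² + 85*(-⅖*14)))) = 1/(47498 + (4823 - (5 - (-28/5)² + 85*(-28/5)))) = 1/(47498 + (4823 - (5 - 1*784/25 - 476))) = 1/(47498 + (4823 - (5 - 784/25 - 476))) = 1/(47498 + (4823 - 1*(-12559/25))) = 1/(47498 + (4823 + 12559/25)) = 1/(47498 + 133134/25) = 1/(1320584/25) = 25/1320584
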